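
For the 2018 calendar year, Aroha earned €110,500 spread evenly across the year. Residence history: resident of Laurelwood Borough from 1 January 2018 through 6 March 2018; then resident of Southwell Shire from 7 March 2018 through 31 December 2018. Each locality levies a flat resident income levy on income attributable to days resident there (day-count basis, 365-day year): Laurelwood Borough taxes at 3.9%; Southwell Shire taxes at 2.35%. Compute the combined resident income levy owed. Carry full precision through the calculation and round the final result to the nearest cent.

€2,901.76

Laurelwood Borough, 1 January – 6 March 2018: 65 days → €110,500 × 3.9% × 65/365 = €767.4452
Southwell Shire, 7 March – 31 December 2018: 300 days → €110,500 × 2.35% × 300/365 = €2,134.3151
Total = €2,901.7603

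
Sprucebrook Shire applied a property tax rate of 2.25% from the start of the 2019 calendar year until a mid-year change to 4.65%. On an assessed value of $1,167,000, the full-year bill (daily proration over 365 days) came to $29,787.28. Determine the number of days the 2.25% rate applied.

319 days

Let d = days at the first rate; then 365 − d days at the second rate.
$1,167,000 × [2.25%·d + 4.65%·(365−d)] / 365 = $29,787.28
Solving gives d = 319, so the new rate took effect on November 16, 2019.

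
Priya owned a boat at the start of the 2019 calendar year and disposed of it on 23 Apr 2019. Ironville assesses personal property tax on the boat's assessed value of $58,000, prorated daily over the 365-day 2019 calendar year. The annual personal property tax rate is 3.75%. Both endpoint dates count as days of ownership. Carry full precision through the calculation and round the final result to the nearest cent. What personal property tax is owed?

$673.36

Days held (1 Jan – 23 Apr 2019): 113 out of 365
Tax = $58,000 × 3.75% × 113/365 = $673.3562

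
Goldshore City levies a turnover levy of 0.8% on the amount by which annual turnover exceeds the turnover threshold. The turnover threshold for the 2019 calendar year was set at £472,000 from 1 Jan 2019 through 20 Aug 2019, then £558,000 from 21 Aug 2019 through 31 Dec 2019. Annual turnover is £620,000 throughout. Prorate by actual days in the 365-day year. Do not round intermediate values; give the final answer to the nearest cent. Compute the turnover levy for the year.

1 Jan – 20 Aug 2019: 232 days, exemption £472,000 → (£620,000 − £472,000) × 0.8% × 232/365 = £752.5699
21 Aug – 31 Dec 2019: 133 days, exemption £558,000 → (£620,000 − £558,000) × 0.8% × 133/365 = £180.7342
Total = £933.3041

£933.30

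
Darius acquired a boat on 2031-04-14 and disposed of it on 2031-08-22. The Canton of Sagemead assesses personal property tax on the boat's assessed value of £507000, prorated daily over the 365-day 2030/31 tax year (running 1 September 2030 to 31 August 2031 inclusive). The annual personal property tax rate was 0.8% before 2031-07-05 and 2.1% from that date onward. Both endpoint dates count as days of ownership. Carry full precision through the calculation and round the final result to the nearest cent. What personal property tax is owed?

£2340.53

2031-04-14 to 2031-07-04: 82 days at 0.8% → £507000 × 0.8% × 82/365 = £911.2110
2031-07-05 to 2031-08-22: 49 days at 2.1% → £507000 × 2.1% × 49/365 = £1429.3233
Total = £2340.5342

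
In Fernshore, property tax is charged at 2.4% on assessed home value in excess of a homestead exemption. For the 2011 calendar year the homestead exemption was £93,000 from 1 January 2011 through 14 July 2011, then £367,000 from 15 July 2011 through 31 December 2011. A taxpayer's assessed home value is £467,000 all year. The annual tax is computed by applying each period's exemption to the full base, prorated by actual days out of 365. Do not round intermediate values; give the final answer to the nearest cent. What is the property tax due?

£5,913.21

1 January – 14 July 2011: 195 days, exemption £93,000 → (£467,000 − £93,000) × 2.4% × 195/365 = £4,795.3973
15 July – 31 December 2011: 170 days, exemption £367,000 → (£467,000 − £367,000) × 2.4% × 170/365 = £1,117.8082
Total = £5,913.2055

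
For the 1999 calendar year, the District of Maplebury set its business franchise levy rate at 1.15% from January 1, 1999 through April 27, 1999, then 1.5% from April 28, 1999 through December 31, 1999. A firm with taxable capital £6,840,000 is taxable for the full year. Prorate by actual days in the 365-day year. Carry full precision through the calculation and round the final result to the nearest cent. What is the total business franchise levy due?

£94,926.08

January 1 – April 27, 1999: 117 days at 1.15% → £6,840,000 × 1.15% × 117/365 = £25,214.3014
April 28 – December 31, 1999: 248 days at 1.5% → £6,840,000 × 1.5% × 248/365 = £69,711.7808
Total = £94,926.0822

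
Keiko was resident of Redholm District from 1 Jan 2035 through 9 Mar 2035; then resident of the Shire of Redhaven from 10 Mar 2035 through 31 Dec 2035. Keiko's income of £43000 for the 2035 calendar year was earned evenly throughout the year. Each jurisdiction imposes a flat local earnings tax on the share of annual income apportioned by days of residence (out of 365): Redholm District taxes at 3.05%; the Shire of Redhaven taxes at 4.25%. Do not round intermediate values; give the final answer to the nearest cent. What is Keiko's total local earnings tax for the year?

Redholm District, 1 Jan – 9 Mar 2035: 68 days → £43000 × 3.05% × 68/365 = £244.3342
The Shire of Redhaven, 10 Mar – 31 Dec 2035: 297 days → £43000 × 4.25% × 297/365 = £1487.0342
Total = £1731.3685

£1731.37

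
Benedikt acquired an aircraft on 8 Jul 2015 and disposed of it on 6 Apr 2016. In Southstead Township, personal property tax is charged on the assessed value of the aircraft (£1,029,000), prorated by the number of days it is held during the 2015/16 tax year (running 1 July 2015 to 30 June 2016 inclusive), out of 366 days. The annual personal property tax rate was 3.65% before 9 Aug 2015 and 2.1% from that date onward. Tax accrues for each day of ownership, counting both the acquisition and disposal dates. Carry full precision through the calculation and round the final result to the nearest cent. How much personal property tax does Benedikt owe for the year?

£17,571.72

8 Jul – 8 Aug 2015: 32 days at 3.65% → £1,029,000 × 3.65% × 32/366 = £3,283.8033
9 Aug 2015 – 6 Apr 2016: 242 days at 2.1% → £1,029,000 × 2.1% × 242/366 = £14,287.9180
Total = £17,571.7213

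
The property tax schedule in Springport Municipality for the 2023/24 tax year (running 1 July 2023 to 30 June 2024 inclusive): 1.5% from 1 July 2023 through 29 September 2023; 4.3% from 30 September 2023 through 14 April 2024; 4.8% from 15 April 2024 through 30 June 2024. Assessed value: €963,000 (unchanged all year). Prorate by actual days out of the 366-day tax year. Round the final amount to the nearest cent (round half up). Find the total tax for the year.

1 July – 29 September 2023: 91 days at 1.5% → €963,000 × 1.5% × 91/366 = €3,591.5164
30 September 2023 – 14 April 2024: 198 days at 4.3% → €963,000 × 4.3% × 198/366 = €22,401.5902
15 April – 30 June 2024: 77 days at 4.8% → €963,000 × 4.8% × 77/366 = €9,724.7213
Total = €35,717.8279

€35,717.83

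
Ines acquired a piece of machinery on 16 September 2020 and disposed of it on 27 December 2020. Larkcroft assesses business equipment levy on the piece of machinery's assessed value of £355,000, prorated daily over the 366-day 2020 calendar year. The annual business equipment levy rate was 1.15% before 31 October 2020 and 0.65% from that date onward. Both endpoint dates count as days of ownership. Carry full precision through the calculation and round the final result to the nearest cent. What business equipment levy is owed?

£867.62

16 September – 30 October 2020: 45 days at 1.15% → £355,000 × 1.15% × 45/366 = £501.9467
31 October – 27 December 2020: 58 days at 0.65% → £355,000 × 0.65% × 58/366 = £365.6694
Total = £867.6161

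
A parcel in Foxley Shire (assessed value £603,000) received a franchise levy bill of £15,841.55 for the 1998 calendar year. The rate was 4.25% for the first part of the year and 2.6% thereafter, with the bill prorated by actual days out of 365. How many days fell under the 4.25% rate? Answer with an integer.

6 days

Let d = days at the first rate; then 365 − d days at the second rate.
£603,000 × [4.25%·d + 2.6%·(365−d)] / 365 = £15,841.55
Solving gives d = 6, so the new rate took effect on January 7, 1998.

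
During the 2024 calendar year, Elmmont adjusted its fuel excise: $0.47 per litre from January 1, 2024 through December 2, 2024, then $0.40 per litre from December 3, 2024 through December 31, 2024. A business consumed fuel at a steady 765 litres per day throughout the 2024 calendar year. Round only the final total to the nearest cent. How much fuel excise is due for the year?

$130042.35

January 1 – December 2, 2024: 337 days × 765 litres/day = 257,805 litres at $0.47/litre → $121168.35
December 3 – December 31, 2024: 29 days × 765 litres/day = 22,185 litres at $0.40/litre → $8874.00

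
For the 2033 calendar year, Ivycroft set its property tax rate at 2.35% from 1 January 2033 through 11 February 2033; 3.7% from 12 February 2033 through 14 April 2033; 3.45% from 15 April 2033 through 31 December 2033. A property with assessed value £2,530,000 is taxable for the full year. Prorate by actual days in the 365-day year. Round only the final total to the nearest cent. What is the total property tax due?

£85,157.03

1 January – 11 February 2033: 42 days at 2.35% → £2,530,000 × 2.35% × 42/365 = £6,841.3973
12 February – 14 April 2033: 62 days at 3.7% → £2,530,000 × 3.7% × 62/365 = £15,900.8767
15 April – 31 December 2033: 261 days at 3.45% → £2,530,000 × 3.45% × 261/365 = £62,414.7534
Total = £85,157.0274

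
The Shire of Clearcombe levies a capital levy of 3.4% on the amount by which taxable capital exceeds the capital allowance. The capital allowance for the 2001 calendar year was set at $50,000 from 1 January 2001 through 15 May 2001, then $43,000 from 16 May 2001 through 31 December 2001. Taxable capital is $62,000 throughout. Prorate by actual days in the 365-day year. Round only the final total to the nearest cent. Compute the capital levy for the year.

$557.97

1 January – 15 May 2001: 135 days, exemption $50,000 → ($62,000 − $50,000) × 3.4% × 135/365 = $150.9041
16 May – 31 December 2001: 230 days, exemption $43,000 → ($62,000 − $43,000) × 3.4% × 230/365 = $407.0685
Total = $557.9726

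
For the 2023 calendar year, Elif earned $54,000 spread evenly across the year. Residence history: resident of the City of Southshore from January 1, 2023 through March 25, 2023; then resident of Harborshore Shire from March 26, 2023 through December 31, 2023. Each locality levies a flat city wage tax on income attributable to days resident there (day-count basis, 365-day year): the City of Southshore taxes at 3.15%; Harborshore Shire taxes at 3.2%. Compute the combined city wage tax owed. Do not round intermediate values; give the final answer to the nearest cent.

$1,721.79

The City of Southshore, January 1 – March 25, 2023: 84 days → $54,000 × 3.15% × 84/365 = $391.4630
Harborshore Shire, March 26 – December 31, 2023: 281 days → $54,000 × 3.2% × 281/365 = $1,330.3233
Total = $1,721.7863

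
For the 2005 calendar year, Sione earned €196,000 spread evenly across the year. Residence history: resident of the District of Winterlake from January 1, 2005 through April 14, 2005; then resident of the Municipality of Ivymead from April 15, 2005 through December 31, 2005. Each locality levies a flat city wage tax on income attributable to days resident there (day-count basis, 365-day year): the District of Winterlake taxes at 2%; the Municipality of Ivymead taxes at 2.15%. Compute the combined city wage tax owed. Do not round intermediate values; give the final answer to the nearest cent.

The District of Winterlake, January 1 – April 14, 2005: 104 days → €196,000 × 2% × 104/365 = €1,116.9315
The Municipality of Ivymead, April 15 – December 31, 2005: 261 days → €196,000 × 2.15% × 261/365 = €3,013.2986
Total = €4,130.2301

€4,130.23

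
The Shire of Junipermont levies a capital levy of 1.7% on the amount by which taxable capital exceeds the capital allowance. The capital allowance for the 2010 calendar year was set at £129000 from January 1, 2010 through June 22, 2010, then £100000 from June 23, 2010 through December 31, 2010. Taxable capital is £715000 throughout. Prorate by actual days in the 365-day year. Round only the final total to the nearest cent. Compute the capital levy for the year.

January 1 – June 22, 2010: 173 days, exemption £129000 → (£715000 − £129000) × 1.7% × 173/365 = £4721.7151
June 23 – December 31, 2010: 192 days, exemption £100000 → (£715000 − £100000) × 1.7% × 192/365 = £5499.6164
Total = £10221.3315

£10221.33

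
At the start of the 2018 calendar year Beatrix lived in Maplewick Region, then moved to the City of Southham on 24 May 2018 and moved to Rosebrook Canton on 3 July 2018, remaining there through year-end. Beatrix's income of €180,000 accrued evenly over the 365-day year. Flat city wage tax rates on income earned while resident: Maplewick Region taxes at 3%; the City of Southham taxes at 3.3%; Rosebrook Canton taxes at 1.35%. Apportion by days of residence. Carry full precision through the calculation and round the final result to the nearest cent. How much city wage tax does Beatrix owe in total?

€3,978.25

Maplewick Region, 1 January – 23 May 2018: 143 days → €180,000 × 3% × 143/365 = €2,115.6164
The City of Southham, 24 May – 2 July 2018: 40 days → €180,000 × 3.3% × 40/365 = €650.9589
Rosebrook Canton, 3 July – 31 December 2018: 182 days → €180,000 × 1.35% × 182/365 = €1,211.6712
Total = €3,978.2466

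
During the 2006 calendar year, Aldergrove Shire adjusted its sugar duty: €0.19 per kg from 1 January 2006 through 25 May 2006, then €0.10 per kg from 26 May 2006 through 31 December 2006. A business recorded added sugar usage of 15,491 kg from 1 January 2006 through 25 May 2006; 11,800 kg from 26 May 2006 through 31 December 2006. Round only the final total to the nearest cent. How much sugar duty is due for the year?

1 January – 25 May 2006: 15,491 kg at €0.19/kg → €2943.29
26 May – 31 December 2006: 11,800 kg at €0.10/kg → €1180.00

€4123.29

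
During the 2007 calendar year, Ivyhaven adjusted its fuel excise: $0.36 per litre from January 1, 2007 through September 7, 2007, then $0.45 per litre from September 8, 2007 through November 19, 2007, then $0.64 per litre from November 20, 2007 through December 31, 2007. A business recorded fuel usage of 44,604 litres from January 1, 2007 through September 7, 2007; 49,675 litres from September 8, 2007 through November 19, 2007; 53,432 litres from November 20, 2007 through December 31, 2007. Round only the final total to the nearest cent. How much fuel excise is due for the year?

January 1 – September 7, 2007: 44,604 litres at $0.36/litre → $16057.44
September 8 – November 19, 2007: 49,675 litres at $0.45/litre → $22353.75
November 20 – December 31, 2007: 53,432 litres at $0.64/litre → $34196.48

$72607.67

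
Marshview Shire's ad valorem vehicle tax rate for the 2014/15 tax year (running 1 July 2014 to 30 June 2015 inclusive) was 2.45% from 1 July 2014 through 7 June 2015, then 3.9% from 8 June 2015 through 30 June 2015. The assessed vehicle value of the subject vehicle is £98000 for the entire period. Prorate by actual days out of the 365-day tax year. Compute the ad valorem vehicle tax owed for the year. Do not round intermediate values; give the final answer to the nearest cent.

£2490.54

1 July 2014 – 7 June 2015: 342 days at 2.45% → £98000 × 2.45% × 342/365 = £2249.7041
8 June – 30 June 2015: 23 days at 3.9% → £98000 × 3.9% × 23/365 = £240.8384
Total = £2490.5425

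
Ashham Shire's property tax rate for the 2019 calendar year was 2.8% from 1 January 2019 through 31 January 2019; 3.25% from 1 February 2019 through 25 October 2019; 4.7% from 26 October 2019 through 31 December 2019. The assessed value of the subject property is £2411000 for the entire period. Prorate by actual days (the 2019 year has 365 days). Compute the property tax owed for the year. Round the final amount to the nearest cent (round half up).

1 January – 31 January 2019: 31 days at 2.8% → £2411000 × 2.8% × 31/365 = £5733.5562
1 February – 25 October 2019: 267 days at 3.25% → £2411000 × 3.25% × 267/365 = £57319.0479
26 October – 31 December 2019: 67 days at 4.7% → £2411000 × 4.7% × 67/365 = £20800.6548
Total = £83853.2589

£83853.26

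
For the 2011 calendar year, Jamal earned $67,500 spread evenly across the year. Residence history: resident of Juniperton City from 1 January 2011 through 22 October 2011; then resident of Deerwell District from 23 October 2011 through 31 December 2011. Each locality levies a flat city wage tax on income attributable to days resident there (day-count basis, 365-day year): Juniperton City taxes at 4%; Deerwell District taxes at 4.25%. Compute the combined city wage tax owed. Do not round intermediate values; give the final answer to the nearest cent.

$2,732.36

Juniperton City, 1 January – 22 October 2011: 295 days → $67,500 × 4% × 295/365 = $2,182.1918
Deerwell District, 23 October – 31 December 2011: 70 days → $67,500 × 4.25% × 70/365 = $550.1712
Total = $2,732.3630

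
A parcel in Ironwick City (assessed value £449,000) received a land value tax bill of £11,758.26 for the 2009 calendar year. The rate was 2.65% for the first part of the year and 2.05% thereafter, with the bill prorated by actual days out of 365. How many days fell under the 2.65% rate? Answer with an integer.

346 days

Let d = days at the first rate; then 365 − d days at the second rate.
£449,000 × [2.65%·d + 2.05%·(365−d)] / 365 = £11,758.26
Solving gives d = 346, so the new rate took effect on 13 December 2009.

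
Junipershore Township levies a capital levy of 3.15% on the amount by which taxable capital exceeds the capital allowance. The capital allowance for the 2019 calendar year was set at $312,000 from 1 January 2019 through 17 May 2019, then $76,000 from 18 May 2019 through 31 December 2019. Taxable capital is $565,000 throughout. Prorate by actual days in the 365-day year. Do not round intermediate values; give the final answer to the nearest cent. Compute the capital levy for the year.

1 January – 17 May 2019: 137 days, exemption $312,000 → ($565,000 − $312,000) × 3.15% × 137/365 = $2,991.2918
18 May – 31 December 2019: 228 days, exemption $76,000 → ($565,000 − $76,000) × 3.15% × 228/365 = $9,621.9123
Total = $12,613.2041

$12,613.20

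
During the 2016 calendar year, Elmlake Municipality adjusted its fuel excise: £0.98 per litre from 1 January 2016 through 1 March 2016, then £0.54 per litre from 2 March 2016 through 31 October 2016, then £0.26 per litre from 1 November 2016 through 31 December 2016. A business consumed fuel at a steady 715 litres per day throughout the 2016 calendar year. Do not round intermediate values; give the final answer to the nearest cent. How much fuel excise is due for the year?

1 January – 1 March 2016: 61 days × 715 litres/day = 43,615 litres at £0.98/litre → £42742.70
2 March – 31 October 2016: 244 days × 715 litres/day = 174,460 litres at £0.54/litre → £94208.40
1 November – 31 December 2016: 61 days × 715 litres/day = 43,615 litres at £0.26/litre → £11339.90

£148291.00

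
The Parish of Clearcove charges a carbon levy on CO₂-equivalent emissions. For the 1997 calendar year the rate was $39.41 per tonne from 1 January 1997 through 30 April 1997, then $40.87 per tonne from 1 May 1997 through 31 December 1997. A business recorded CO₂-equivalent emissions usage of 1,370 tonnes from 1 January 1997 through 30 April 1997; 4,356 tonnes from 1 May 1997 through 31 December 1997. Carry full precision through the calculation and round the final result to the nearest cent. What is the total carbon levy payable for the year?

$232021.42

1 January – 30 April 1997: 1,370 tonnes at $39.41/tonne → $53991.70
1 May – 31 December 1997: 4,356 tonnes at $40.87/tonne → $178029.72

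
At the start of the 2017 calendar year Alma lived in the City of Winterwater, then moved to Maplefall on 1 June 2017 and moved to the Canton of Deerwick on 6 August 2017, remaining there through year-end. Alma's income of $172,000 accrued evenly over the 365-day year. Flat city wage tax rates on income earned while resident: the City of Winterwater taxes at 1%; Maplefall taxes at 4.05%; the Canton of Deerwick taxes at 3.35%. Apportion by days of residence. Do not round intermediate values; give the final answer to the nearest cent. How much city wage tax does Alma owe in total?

$4,307.54

The City of Winterwater, 1 January – 31 May 2017: 151 days → $172,000 × 1% × 151/365 = $711.5616
Maplefall, 1 June – 5 August 2017: 66 days → $172,000 × 4.05% × 66/365 = $1,259.6055
The Canton of Deerwick, 6 August – 31 December 2017: 148 days → $172,000 × 3.35% × 148/365 = $2,336.3726
Total = $4,307.5397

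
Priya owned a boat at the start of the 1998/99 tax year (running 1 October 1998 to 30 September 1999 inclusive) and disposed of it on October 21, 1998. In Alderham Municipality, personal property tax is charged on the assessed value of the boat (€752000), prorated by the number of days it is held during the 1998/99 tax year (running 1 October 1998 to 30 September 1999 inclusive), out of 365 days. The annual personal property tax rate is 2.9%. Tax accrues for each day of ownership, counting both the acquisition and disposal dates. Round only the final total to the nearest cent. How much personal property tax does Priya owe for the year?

€1254.71

Days held (October 1 – October 21, 1998): 21 out of 365
Tax = €752000 × 2.9% × 21/365 = €1254.7068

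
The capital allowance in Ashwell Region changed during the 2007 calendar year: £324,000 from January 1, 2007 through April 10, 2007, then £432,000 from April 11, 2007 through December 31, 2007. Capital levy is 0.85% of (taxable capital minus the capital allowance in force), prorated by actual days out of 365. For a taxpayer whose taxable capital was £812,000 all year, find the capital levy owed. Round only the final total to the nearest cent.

January 1 – April 10, 2007: 100 days, exemption £324,000 → (£812,000 − £324,000) × 0.85% × 100/365 = £1,136.4384
April 11 – December 31, 2007: 265 days, exemption £432,000 → (£812,000 − £432,000) × 0.85% × 265/365 = £2,345.0685
Total = £3,481.5068

£3,481.51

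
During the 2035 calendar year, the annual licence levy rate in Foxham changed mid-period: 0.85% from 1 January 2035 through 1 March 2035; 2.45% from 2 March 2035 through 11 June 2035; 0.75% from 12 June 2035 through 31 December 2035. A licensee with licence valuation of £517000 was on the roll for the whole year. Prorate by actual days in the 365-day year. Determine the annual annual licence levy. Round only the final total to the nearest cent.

1 January – 1 March 2035: 60 days at 0.85% → £517000 × 0.85% × 60/365 = £722.3836
2 March – 11 June 2035: 102 days at 2.45% → £517000 × 2.45% × 102/365 = £3539.6795
12 June – 31 December 2035: 203 days at 0.75% → £517000 × 0.75% × 203/365 = £2156.5274
Total = £6418.5904

£6418.59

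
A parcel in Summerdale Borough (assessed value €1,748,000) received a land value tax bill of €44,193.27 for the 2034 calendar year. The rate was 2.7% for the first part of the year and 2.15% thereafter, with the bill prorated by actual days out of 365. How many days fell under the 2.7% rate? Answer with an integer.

Let d = days at the first rate; then 365 − d days at the second rate.
€1,748,000 × [2.7%·d + 2.15%·(365−d)] / 365 = €44,193.27
Solving gives d = 251, so the new rate took effect on September 9, 2034.

251 days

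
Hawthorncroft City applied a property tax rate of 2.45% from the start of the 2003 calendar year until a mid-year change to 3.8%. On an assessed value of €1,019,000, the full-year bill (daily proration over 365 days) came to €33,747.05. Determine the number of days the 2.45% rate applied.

Let d = days at the first rate; then 365 − d days at the second rate.
€1,019,000 × [2.45%·d + 3.8%·(365−d)] / 365 = €33,747.05
Solving gives d = 132, so the new rate took effect on May 13, 2003.

132 days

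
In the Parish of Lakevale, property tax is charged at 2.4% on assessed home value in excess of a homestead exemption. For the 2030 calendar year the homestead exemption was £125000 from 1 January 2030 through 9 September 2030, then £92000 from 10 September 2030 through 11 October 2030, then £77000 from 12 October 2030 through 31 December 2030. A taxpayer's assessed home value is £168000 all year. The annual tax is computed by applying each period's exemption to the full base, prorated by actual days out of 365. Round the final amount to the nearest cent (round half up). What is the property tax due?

1 January – 9 September 2030: 252 days, exemption £125000 → (£168000 − £125000) × 2.4% × 252/365 = £712.5041
10 September – 11 October 2030: 32 days, exemption £92000 → (£168000 − £92000) × 2.4% × 32/365 = £159.9123
12 October – 31 December 2030: 81 days, exemption £77000 → (£168000 − £77000) × 2.4% × 81/365 = £484.6685
Total = £1357.0849

£1357.08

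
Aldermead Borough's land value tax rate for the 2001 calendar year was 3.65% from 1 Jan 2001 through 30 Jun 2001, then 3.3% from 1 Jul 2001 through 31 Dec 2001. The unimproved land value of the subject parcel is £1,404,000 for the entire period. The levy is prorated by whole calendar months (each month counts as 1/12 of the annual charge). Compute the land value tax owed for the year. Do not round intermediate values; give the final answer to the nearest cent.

1 Jan – 30 Jun 2001: 6 months at 3.65% → £1,404,000 × 3.65% × 6/12 = £25,623.0000
1 Jul – 31 Dec 2001: 6 months at 3.3% → £1,404,000 × 3.3% × 6/12 = £23,166.0000
Total = £48,789.0000

£48,789.00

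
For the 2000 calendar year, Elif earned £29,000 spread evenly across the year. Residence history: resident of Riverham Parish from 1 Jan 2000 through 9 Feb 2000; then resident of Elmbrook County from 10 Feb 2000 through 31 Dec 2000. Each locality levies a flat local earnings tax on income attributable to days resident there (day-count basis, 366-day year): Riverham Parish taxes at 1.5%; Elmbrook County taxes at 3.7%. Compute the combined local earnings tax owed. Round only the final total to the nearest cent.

Riverham Parish, 1 Jan – 9 Feb 2000: 40 days → £29,000 × 1.5% × 40/366 = £47.5410
Elmbrook County, 10 Feb – 31 Dec 2000: 326 days → £29,000 × 3.7% × 326/366 = £955.7322
Total = £1,003.2732

£1,003.27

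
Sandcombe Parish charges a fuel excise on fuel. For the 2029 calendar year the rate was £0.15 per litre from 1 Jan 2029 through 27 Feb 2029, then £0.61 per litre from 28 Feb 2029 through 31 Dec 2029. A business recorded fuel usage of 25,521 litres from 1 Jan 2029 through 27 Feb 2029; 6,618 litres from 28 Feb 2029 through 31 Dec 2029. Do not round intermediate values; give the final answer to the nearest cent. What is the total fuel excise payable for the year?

1 Jan – 27 Feb 2029: 25,521 litres at £0.15/litre → £3,828.15
28 Feb – 31 Dec 2029: 6,618 litres at £0.61/litre → £4,036.98

£7,865.13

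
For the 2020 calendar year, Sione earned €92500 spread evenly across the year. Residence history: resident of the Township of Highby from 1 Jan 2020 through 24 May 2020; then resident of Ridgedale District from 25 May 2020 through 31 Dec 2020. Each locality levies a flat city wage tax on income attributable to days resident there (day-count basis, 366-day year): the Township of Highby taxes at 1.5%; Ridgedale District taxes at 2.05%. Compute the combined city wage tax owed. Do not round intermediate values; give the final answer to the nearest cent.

€1694.70

The Township of Highby, 1 Jan – 24 May 2020: 145 days → €92500 × 1.5% × 145/366 = €549.6926
Ridgedale District, 25 May – 31 Dec 2020: 221 days → €92500 × 2.05% × 221/366 = €1145.0034
Total = €1694.6960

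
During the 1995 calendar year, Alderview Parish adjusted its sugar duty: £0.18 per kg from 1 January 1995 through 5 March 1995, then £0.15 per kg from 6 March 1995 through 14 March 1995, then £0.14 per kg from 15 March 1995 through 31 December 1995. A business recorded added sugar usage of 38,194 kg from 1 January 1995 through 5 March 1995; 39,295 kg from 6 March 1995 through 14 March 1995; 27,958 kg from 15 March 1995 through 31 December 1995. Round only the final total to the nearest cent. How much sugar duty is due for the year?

1 January – 5 March 1995: 38,194 kg at £0.18/kg → £6,874.92
6 March – 14 March 1995: 39,295 kg at £0.15/kg → £5,894.25
15 March – 31 December 1995: 27,958 kg at £0.14/kg → £3,914.12

£16,683.29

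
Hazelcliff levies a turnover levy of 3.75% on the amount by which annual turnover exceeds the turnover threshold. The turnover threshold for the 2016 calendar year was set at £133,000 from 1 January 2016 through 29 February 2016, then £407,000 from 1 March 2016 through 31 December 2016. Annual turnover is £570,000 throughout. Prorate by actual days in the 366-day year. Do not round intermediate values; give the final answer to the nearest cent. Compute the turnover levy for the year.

1 January – 29 February 2016: 60 days, exemption £133,000 → (£570,000 − £133,000) × 3.75% × 60/366 = £2,686.4754
1 March – 31 December 2016: 306 days, exemption £407,000 → (£570,000 − £407,000) × 3.75% × 306/366 = £5,110.4508
Total = £7,796.9262

£7,796.93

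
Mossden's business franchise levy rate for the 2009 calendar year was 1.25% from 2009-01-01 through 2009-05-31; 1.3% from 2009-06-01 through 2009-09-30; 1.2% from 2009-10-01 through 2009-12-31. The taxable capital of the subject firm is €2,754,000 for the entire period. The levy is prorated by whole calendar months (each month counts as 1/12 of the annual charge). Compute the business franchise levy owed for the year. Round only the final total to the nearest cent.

€34,539.75

2009-01-01 to 2009-05-31: 5 months at 1.25% → €2,754,000 × 1.25% × 5/12 = €14,343.7500
2009-06-01 to 2009-09-30: 4 months at 1.3% → €2,754,000 × 1.3% × 4/12 = €11,934.0000
2009-10-01 to 2009-12-31: 3 months at 1.2% → €2,754,000 × 1.2% × 3/12 = €8,262.0000
Total = €34,539.7500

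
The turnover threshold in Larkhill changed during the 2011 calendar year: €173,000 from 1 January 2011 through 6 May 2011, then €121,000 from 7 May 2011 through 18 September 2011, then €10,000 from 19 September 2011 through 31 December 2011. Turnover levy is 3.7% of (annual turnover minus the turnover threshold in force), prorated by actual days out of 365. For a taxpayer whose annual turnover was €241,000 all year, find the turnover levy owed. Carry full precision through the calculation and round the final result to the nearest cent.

€4,946.04

1 January – 6 May 2011: 126 days, exemption €173,000 → (€241,000 − €173,000) × 3.7% × 126/365 = €868.5370
7 May – 18 September 2011: 135 days, exemption €121,000 → (€241,000 − €121,000) × 3.7% × 135/365 = €1,642.1918
19 September – 31 December 2011: 104 days, exemption €10,000 → (€241,000 − €10,000) × 3.7% × 104/365 = €2,435.3096
Total = €4,946.0384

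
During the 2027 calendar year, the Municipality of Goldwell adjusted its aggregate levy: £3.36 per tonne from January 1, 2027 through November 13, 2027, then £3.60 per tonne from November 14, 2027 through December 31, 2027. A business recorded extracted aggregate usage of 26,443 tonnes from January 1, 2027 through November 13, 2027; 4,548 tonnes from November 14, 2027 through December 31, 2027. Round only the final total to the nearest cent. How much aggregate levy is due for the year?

£105,221.28

January 1 – November 13, 2027: 26,443 tonnes at £3.36/tonne → £88,848.48
November 14 – December 31, 2027: 4,548 tonnes at £3.60/tonne → £16,372.80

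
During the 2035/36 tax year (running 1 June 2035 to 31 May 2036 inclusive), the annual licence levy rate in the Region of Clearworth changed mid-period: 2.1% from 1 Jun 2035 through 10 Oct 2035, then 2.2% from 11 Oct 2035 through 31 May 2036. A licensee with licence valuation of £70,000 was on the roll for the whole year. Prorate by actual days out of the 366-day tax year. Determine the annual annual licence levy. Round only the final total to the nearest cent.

£1,514.75

1 Jun – 10 Oct 2035: 132 days at 2.1% → £70,000 × 2.1% × 132/366 = £530.1639
11 Oct 2035 – 31 May 2036: 234 days at 2.2% → £70,000 × 2.2% × 234/366 = £984.5902
Total = £1,514.7541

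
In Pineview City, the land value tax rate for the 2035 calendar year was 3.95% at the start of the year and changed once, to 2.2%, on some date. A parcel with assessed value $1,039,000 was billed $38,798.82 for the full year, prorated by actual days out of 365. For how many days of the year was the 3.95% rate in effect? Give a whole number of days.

Let d = days at the first rate; then 365 − d days at the second rate.
$1,039,000 × [3.95%·d + 2.2%·(365−d)] / 365 = $38,798.82
Solving gives d = 320, so the new rate took effect on 17 Nov 2035.

320 days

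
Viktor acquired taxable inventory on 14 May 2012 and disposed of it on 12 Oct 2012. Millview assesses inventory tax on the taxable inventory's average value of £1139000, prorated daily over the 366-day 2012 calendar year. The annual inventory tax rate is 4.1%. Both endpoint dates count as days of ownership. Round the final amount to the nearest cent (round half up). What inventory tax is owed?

£19394.12

Days held (14 May – 12 Oct 2012): 152 out of 366
Tax = £1139000 × 4.1% × 152/366 = £19394.1202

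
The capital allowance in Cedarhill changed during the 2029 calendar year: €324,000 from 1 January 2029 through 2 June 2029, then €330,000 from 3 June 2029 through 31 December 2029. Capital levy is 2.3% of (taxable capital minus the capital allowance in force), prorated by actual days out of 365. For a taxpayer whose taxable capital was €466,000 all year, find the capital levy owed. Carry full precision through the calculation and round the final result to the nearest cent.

€3,185.85

1 January – 2 June 2029: 153 days, exemption €324,000 → (€466,000 − €324,000) × 2.3% × 153/365 = €1,369.0356
3 June – 31 December 2029: 212 days, exemption €330,000 → (€466,000 − €330,000) × 2.3% × 212/365 = €1,816.8110
Total = €3,185.8466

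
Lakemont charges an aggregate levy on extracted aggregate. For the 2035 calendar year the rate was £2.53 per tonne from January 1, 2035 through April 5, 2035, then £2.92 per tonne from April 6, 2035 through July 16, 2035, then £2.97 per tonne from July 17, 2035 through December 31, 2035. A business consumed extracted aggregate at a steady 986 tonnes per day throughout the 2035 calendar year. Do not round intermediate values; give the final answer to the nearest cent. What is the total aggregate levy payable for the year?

£1,022,629.90

January 1 – April 5, 2035: 95 days × 986 tonnes/day = 93,670 tonnes at £2.53/tonne → £236,985.10
April 6 – July 16, 2035: 102 days × 986 tonnes/day = 100,572 tonnes at £2.92/tonne → £293,670.24
July 17 – December 31, 2035: 168 days × 986 tonnes/day = 165,648 tonnes at £2.97/tonne → £491,974.56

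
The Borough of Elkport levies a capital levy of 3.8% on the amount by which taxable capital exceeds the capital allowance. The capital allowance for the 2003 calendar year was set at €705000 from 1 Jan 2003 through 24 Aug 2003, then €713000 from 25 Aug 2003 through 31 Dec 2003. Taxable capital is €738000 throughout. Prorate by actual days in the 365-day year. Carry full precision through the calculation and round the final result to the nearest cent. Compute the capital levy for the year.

1 Jan – 24 Aug 2003: 236 days, exemption €705000 → (€738000 − €705000) × 3.8% × 236/365 = €810.8055
25 Aug – 31 Dec 2003: 129 days, exemption €713000 → (€738000 − €713000) × 3.8% × 129/365 = €335.7534
Total = €1146.5589

€1146.56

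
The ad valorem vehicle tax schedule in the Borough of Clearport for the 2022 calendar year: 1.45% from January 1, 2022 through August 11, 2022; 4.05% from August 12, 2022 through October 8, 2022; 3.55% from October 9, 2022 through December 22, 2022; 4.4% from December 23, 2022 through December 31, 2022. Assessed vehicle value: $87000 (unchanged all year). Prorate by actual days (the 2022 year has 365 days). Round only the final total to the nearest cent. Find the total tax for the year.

$2059.64

January 1 – August 11, 2022: 223 days at 1.45% → $87000 × 1.45% × 223/365 = $770.7247
August 12 – October 8, 2022: 58 days at 4.05% → $87000 × 4.05% × 58/365 = $559.8986
October 9 – December 22, 2022: 75 days at 3.55% → $87000 × 3.55% × 75/365 = $634.6233
December 23 – December 31, 2022: 9 days at 4.4% → $87000 × 4.4% × 9/365 = $94.3890
Total = $2059.6356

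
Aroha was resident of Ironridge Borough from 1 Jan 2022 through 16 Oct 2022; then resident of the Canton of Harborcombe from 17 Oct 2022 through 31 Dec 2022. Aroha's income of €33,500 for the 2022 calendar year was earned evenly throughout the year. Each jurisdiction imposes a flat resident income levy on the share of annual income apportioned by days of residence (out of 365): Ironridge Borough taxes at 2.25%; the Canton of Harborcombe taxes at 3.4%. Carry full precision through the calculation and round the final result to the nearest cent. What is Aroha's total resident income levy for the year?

€833.97

Ironridge Borough, 1 Jan – 16 Oct 2022: 289 days → €33,500 × 2.25% × 289/365 = €596.8048
The Canton of Harborcombe, 17 Oct – 31 Dec 2022: 76 days → €33,500 × 3.4% × 76/365 = €237.1616
Total = €833.9664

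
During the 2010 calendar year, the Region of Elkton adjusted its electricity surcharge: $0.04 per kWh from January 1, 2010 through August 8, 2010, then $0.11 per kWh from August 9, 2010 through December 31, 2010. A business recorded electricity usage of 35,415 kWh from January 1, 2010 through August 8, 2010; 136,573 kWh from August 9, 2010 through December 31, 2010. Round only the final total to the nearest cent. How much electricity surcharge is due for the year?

January 1 – August 8, 2010: 35,415 kWh at $0.04/kWh → $1,416.60
August 9 – December 31, 2010: 136,573 kWh at $0.11/kWh → $15,023.03

$16,439.63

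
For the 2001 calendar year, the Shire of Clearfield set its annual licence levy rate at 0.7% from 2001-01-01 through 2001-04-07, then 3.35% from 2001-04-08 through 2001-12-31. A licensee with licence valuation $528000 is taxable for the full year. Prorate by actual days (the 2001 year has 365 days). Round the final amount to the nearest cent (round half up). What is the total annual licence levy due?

$13969.58

2001-01-01 to 2001-04-07: 97 days at 0.7% → $528000 × 0.7% × 97/365 = $982.2247
2001-04-08 to 2001-12-31: 268 days at 3.35% → $528000 × 3.35% × 268/365 = $12987.3534
Total = $13969.5781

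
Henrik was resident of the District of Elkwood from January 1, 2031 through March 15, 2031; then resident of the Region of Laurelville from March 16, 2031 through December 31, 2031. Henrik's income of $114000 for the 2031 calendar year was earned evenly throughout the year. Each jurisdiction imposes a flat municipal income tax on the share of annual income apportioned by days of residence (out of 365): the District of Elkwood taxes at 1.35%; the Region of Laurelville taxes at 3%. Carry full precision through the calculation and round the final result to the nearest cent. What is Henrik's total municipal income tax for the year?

The District of Elkwood, January 1 – March 15, 2031: 74 days → $114000 × 1.35% × 74/365 = $312.0164
The Region of Laurelville, March 16 – December 31, 2031: 291 days → $114000 × 3% × 291/365 = $2726.6301
Total = $3038.6466

$3038.65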